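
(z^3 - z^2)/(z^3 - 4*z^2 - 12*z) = z*(1 - z)/(-z^2 + 4*z + 12)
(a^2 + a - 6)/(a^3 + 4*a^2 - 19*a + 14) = (a + 3)/(a^2 + 6*a - 7)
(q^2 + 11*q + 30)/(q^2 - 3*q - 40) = (q + 6)/(q - 8)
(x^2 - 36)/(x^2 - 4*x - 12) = (x + 6)/(x + 2)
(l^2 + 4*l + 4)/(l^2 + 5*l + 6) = (l + 2)/(l + 3)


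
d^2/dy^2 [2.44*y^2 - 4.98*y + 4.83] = 4.88000000000000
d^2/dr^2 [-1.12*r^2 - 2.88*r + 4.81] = -2.24000000000000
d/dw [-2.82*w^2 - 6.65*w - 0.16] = -5.64*w - 6.65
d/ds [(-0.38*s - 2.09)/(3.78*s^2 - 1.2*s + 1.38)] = (1.4364*s^2 + 15.8004*s - 3.0324)/(14.2884*s^4 - 9.072*s^3 + 11.8728*s^2 - 3.312*s + 1.9044)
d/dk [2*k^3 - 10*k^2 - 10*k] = 6*k^2 - 20*k - 10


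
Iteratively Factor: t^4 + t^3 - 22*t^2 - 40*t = (t + 2)*(t^3 - t^2 - 20*t) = (t - 5)*(t + 2)*(t^2 + 4*t) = (t - 5)*(t + 2)*(t + 4)*(t)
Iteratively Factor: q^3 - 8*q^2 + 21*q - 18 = (q - 3)*(q^2 - 5*q + 6) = (q - 3)^2*(q - 2)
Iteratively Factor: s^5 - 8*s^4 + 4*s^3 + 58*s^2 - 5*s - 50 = (s + 2)*(s^4 - 10*s^3 + 24*s^2 + 10*s - 25) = (s + 1)*(s + 2)*(s^3 - 11*s^2 + 35*s - 25) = (s - 5)*(s + 1)*(s + 2)*(s^2 - 6*s + 5) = (s - 5)^2*(s + 1)*(s + 2)*(s - 1)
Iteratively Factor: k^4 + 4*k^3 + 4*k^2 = (k)*(k^3 + 4*k^2 + 4*k) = k^2*(k^2 + 4*k + 4) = k^2*(k + 2)*(k + 2)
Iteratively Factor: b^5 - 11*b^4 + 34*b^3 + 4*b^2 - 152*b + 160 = (b + 2)*(b^4 - 13*b^3 + 60*b^2 - 116*b + 80) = (b - 4)*(b + 2)*(b^3 - 9*b^2 + 24*b - 20) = (b - 4)*(b - 2)*(b + 2)*(b^2 - 7*b + 10) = (b - 5)*(b - 4)*(b - 2)*(b + 2)*(b - 2)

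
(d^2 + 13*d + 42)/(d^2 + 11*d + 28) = (d + 6)/(d + 4)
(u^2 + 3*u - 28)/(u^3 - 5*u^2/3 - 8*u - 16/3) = 3*(u + 7)/(3*u^2 + 7*u + 4)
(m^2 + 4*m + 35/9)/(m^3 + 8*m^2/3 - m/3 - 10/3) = (m + 7/3)/(m^2 + m - 2)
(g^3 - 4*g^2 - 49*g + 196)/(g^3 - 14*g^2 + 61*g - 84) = (g + 7)/(g - 3)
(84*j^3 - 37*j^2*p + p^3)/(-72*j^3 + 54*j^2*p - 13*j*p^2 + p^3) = (7*j + p)/(-6*j + p)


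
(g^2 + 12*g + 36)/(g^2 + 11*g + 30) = (g + 6)/(g + 5)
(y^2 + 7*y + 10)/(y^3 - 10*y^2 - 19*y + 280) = (y + 2)/(y^2 - 15*y + 56)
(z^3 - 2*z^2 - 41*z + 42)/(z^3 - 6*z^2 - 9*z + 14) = (z + 6)/(z + 2)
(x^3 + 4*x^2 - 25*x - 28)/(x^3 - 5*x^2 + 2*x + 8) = (x + 7)/(x - 2)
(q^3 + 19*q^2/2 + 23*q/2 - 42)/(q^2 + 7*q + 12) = (2*q^2 + 11*q - 21)/(2*(q + 3))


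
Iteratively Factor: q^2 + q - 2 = (q + 2)*(q - 1)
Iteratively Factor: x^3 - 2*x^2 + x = (x)*(x^2 - 2*x + 1) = x*(x - 1)*(x - 1)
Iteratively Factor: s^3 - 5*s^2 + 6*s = (s - 2)*(s^2 - 3*s) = s*(s - 2)*(s - 3)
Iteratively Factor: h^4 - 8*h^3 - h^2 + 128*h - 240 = (h - 3)*(h^3 - 5*h^2 - 16*h + 80) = (h - 3)*(h + 4)*(h^2 - 9*h + 20) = (h - 4)*(h - 3)*(h + 4)*(h - 5)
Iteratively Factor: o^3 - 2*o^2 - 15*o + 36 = (o - 3)*(o^2 + o - 12) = (o - 3)^2*(o + 4)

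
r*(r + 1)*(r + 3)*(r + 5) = r^4 + 9*r^3 + 23*r^2 + 15*r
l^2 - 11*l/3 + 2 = (l - 3)*(l - 2/3)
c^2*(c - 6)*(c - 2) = c^4 - 8*c^3 + 12*c^2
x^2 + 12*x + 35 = (x + 5)*(x + 7)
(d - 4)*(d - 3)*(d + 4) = d^3 - 3*d^2 - 16*d + 48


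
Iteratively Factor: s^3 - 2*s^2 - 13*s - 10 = (s - 5)*(s^2 + 3*s + 2) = (s - 5)*(s + 2)*(s + 1)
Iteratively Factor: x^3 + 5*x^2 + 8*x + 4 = (x + 2)*(x^2 + 3*x + 2) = (x + 1)*(x + 2)*(x + 2)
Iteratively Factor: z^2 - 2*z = (z - 2)*(z)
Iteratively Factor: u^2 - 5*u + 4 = (u - 1)*(u - 4)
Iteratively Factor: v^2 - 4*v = (v - 4)*(v)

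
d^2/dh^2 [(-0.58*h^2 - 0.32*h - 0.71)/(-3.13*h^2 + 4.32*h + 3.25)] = (21.955072*h^3 + 77.135094*h^2 - 38.070816*h + 44.212458)/(30.664297*h^6 - 126.967824*h^5 + 79.720161*h^4 + 183.049632*h^3 - 82.776525*h^2 - 136.89*h - 34.328125)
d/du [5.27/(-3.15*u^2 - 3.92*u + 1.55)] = (33.201*u + 20.6584)/(3.15*u^2 + 3.92*u - 1.55)^2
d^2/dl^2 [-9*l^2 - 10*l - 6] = -18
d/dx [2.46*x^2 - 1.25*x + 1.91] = 4.92*x - 1.25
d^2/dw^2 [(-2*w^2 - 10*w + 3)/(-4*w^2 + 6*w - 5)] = 4*(104*w^3 - 132*w^2 - 192*w + 151)/(64*w^6 - 288*w^5 + 672*w^4 - 936*w^3 + 840*w^2 - 450*w + 125)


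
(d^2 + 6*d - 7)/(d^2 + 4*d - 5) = (d + 7)/(d + 5)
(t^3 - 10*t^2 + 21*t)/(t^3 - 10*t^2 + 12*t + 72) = t*(t^2 - 10*t + 21)/(t^3 - 10*t^2 + 12*t + 72)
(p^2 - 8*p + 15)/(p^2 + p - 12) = (p - 5)/(p + 4)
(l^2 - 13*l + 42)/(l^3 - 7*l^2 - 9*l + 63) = (l - 6)/(l^2 - 9)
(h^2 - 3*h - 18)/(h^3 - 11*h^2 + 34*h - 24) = (h + 3)/(h^2 - 5*h + 4)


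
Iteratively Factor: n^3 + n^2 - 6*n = (n + 3)*(n^2 - 2*n) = n*(n + 3)*(n - 2)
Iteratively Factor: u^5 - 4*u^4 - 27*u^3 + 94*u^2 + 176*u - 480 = (u - 5)*(u^4 + u^3 - 22*u^2 - 16*u + 96) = (u - 5)*(u + 4)*(u^3 - 3*u^2 - 10*u + 24) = (u - 5)*(u + 3)*(u + 4)*(u^2 - 6*u + 8) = (u - 5)*(u - 4)*(u + 3)*(u + 4)*(u - 2)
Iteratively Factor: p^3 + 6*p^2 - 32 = (p + 4)*(p^2 + 2*p - 8) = (p - 2)*(p + 4)*(p + 4)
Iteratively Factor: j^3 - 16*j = (j)*(j^2 - 16) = j*(j + 4)*(j - 4)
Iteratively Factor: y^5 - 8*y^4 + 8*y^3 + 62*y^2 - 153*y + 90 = (y - 2)*(y^4 - 6*y^3 - 4*y^2 + 54*y - 45) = (y - 5)*(y - 2)*(y^3 - y^2 - 9*y + 9) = (y - 5)*(y - 2)*(y + 3)*(y^2 - 4*y + 3) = (y - 5)*(y - 2)*(y - 1)*(y + 3)*(y - 3)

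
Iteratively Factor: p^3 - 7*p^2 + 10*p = (p)*(p^2 - 7*p + 10) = p*(p - 2)*(p - 5)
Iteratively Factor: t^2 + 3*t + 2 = (t + 1)*(t + 2)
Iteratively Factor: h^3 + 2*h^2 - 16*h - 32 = (h + 4)*(h^2 - 2*h - 8) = (h + 2)*(h + 4)*(h - 4)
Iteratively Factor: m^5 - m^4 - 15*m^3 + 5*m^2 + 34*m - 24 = (m - 1)*(m^4 - 15*m^2 - 10*m + 24) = (m - 1)*(m + 3)*(m^3 - 3*m^2 - 6*m + 8) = (m - 1)^2*(m + 3)*(m^2 - 2*m - 8) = (m - 4)*(m - 1)^2*(m + 3)*(m + 2)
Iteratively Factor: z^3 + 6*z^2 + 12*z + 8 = (z + 2)*(z^2 + 4*z + 4) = (z + 2)^2*(z + 2)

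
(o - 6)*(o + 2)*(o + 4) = o^3 - 28*o - 48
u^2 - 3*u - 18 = (u - 6)*(u + 3)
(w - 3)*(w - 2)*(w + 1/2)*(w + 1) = w^4 - 7*w^3/2 - w^2 + 13*w/2 + 3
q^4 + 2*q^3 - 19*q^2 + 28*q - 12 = (q - 2)*(q - 1)^2*(q + 6)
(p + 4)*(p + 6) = p^2 + 10*p + 24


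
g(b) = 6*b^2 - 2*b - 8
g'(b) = 12*b - 2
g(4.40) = 99.36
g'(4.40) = 50.80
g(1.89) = 9.65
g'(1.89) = 20.68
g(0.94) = -4.58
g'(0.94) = 9.28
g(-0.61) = -4.55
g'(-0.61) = -9.32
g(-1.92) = 17.96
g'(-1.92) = -25.04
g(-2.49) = 34.18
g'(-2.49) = -31.88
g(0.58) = -7.14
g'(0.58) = 4.96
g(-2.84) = 46.07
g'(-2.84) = -36.08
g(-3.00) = 52.00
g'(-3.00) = -38.00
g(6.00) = 196.00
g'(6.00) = 70.00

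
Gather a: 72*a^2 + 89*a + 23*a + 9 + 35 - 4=72*a^2 + 112*a + 40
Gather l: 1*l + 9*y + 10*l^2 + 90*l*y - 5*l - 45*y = 10*l^2 + l*(90*y - 4) - 36*y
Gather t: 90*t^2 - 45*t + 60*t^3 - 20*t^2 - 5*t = 60*t^3 + 70*t^2 - 50*t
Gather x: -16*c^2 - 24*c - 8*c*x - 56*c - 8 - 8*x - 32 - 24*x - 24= -16*c^2 - 80*c + x*(-8*c - 32) - 64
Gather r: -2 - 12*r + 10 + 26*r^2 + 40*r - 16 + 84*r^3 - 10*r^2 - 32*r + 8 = 84*r^3 + 16*r^2 - 4*r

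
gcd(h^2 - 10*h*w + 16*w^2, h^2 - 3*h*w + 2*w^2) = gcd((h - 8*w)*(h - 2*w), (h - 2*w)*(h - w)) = -h + 2*w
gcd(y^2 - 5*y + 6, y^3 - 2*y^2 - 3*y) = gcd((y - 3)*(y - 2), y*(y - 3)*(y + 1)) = y - 3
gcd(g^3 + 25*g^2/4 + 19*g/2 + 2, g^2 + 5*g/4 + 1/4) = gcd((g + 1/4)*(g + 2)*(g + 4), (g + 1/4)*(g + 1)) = g + 1/4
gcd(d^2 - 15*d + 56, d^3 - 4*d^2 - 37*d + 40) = d - 8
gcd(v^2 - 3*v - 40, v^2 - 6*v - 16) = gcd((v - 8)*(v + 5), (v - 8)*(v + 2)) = v - 8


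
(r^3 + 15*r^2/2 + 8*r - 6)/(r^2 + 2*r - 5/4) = 2*(r^2 + 8*r + 12)/(2*r + 5)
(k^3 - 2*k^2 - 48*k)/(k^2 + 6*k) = k - 8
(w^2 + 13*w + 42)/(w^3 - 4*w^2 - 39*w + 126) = (w + 7)/(w^2 - 10*w + 21)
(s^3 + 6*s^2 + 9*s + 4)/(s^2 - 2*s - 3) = (s^2 + 5*s + 4)/(s - 3)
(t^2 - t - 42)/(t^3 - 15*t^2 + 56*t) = (t + 6)/(t*(t - 8))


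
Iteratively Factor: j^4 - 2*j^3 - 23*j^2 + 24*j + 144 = (j - 4)*(j^3 + 2*j^2 - 15*j - 36) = (j - 4)^2*(j^2 + 6*j + 9) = (j - 4)^2*(j + 3)*(j + 3)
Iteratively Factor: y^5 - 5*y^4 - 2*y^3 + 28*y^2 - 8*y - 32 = (y - 4)*(y^4 - y^3 - 6*y^2 + 4*y + 8) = (y - 4)*(y + 1)*(y^3 - 2*y^2 - 4*y + 8) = (y - 4)*(y + 1)*(y + 2)*(y^2 - 4*y + 4) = (y - 4)*(y - 2)*(y + 1)*(y + 2)*(y - 2)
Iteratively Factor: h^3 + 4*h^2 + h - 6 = (h - 1)*(h^2 + 5*h + 6) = (h - 1)*(h + 3)*(h + 2)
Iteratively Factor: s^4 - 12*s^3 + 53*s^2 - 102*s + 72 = (s - 4)*(s^3 - 8*s^2 + 21*s - 18) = (s - 4)*(s - 2)*(s^2 - 6*s + 9) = (s - 4)*(s - 3)*(s - 2)*(s - 3)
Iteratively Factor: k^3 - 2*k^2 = (k)*(k^2 - 2*k) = k*(k - 2)*(k)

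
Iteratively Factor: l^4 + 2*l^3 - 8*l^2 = (l - 2)*(l^3 + 4*l^2) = l*(l - 2)*(l^2 + 4*l) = l^2*(l - 2)*(l + 4)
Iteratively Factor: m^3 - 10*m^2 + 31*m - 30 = (m - 3)*(m^2 - 7*m + 10) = (m - 5)*(m - 3)*(m - 2)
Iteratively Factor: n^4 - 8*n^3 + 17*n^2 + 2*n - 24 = (n - 4)*(n^3 - 4*n^2 + n + 6) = (n - 4)*(n + 1)*(n^2 - 5*n + 6) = (n - 4)*(n - 3)*(n + 1)*(n - 2)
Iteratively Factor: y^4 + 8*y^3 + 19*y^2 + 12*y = (y)*(y^3 + 8*y^2 + 19*y + 12) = y*(y + 4)*(y^2 + 4*y + 3) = y*(y + 1)*(y + 4)*(y + 3)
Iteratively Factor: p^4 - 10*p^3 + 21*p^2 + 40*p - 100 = (p - 2)*(p^3 - 8*p^2 + 5*p + 50) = (p - 5)*(p - 2)*(p^2 - 3*p - 10) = (p - 5)*(p - 2)*(p + 2)*(p - 5)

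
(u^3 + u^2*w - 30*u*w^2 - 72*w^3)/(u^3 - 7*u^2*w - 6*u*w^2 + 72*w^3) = (u + 4*w)/(u - 4*w)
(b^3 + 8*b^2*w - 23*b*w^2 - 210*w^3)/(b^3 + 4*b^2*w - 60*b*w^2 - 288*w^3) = (-b^2 - 2*b*w + 35*w^2)/(-b^2 + 2*b*w + 48*w^2)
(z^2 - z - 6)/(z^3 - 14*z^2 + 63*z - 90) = (z + 2)/(z^2 - 11*z + 30)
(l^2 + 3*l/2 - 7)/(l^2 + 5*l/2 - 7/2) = (l - 2)/(l - 1)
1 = 1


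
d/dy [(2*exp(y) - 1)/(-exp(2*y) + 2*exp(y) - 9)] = 2*(exp(2*y) - exp(y) - 8)*exp(y)/(exp(4*y) - 4*exp(3*y) + 22*exp(2*y) - 36*exp(y) + 81)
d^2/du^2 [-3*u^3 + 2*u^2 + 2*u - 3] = 4 - 18*u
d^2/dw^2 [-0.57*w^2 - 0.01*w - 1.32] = -1.14000000000000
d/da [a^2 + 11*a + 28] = 2*a + 11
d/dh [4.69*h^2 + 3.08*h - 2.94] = 9.38*h + 3.08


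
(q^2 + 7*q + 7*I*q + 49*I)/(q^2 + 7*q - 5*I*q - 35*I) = (q + 7*I)/(q - 5*I)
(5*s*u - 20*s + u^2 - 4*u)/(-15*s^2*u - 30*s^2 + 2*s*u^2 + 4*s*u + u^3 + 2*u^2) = (4 - u)/(3*s*u + 6*s - u^2 - 2*u)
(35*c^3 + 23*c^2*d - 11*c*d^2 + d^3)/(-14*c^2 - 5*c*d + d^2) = (-5*c^2 - 4*c*d + d^2)/(2*c + d)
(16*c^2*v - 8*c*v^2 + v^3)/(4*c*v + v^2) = (16*c^2 - 8*c*v + v^2)/(4*c + v)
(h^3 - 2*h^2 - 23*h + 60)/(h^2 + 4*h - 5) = (h^2 - 7*h + 12)/(h - 1)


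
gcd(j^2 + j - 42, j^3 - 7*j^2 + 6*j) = j - 6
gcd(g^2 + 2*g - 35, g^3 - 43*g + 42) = g + 7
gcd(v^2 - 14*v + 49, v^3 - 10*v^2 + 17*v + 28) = v - 7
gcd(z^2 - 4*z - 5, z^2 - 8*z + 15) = z - 5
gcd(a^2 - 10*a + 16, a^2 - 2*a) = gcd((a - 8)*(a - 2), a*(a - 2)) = a - 2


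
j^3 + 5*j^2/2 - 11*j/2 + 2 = (j - 1)*(j - 1/2)*(j + 4)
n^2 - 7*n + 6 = (n - 6)*(n - 1)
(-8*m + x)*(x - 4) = -8*m*x + 32*m + x^2 - 4*x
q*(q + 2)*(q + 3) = q^3 + 5*q^2 + 6*q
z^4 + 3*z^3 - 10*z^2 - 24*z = z*(z - 3)*(z + 2)*(z + 4)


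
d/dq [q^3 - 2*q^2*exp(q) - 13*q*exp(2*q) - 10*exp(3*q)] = -2*q^2*exp(q) + 3*q^2 - 26*q*exp(2*q) - 4*q*exp(q) - 30*exp(3*q) - 13*exp(2*q)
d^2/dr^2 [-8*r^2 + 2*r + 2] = -16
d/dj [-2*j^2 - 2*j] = -4*j - 2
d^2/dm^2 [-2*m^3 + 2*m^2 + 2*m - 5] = 4 - 12*m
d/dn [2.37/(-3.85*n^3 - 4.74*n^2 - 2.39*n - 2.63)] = (27.3735*n^2 + 22.4676*n + 5.6643)/(3.85*n^3 + 4.74*n^2 + 2.39*n + 2.63)^2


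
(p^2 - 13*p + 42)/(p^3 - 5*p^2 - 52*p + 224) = (p^2 - 13*p + 42)/(p^3 - 5*p^2 - 52*p + 224)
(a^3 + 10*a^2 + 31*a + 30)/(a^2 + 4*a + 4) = (a^2 + 8*a + 15)/(a + 2)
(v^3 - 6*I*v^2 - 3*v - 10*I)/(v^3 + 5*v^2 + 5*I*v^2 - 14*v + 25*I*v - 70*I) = (v^3 - 6*I*v^2 - 3*v - 10*I)/(v^3 + 5*v^2*(1 + I) + v*(-14 + 25*I) - 70*I)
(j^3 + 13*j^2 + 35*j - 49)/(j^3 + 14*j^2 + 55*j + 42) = (j^2 + 6*j - 7)/(j^2 + 7*j + 6)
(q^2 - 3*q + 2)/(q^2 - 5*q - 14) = (-q^2 + 3*q - 2)/(-q^2 + 5*q + 14)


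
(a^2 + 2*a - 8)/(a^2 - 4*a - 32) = (a - 2)/(a - 8)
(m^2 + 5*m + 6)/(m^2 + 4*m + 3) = (m + 2)/(m + 1)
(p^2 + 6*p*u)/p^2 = (p + 6*u)/p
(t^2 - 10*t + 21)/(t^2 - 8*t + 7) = (t - 3)/(t - 1)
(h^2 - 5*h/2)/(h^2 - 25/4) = 2*h/(2*h + 5)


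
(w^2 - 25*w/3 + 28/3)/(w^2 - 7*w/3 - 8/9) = 3*(-3*w^2 + 25*w - 28)/(-9*w^2 + 21*w + 8)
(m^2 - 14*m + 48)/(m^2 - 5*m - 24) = (m - 6)/(m + 3)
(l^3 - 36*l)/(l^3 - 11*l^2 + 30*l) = (l + 6)/(l - 5)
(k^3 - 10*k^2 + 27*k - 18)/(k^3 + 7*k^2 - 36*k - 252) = (k^2 - 4*k + 3)/(k^2 + 13*k + 42)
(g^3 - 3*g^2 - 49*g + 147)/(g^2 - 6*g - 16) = (-g^3 + 3*g^2 + 49*g - 147)/(-g^2 + 6*g + 16)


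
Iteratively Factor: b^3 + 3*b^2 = (b + 3)*(b^2) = b*(b + 3)*(b)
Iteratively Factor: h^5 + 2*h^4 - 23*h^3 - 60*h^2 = (h)*(h^4 + 2*h^3 - 23*h^2 - 60*h) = h*(h - 5)*(h^3 + 7*h^2 + 12*h) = h*(h - 5)*(h + 3)*(h^2 + 4*h) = h^2*(h - 5)*(h + 3)*(h + 4)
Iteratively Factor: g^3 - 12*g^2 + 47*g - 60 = (g - 3)*(g^2 - 9*g + 20) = (g - 5)*(g - 3)*(g - 4)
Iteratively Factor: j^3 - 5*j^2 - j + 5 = (j - 5)*(j^2 - 1) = (j - 5)*(j - 1)*(j + 1)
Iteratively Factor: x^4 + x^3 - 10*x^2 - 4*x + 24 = (x - 2)*(x^3 + 3*x^2 - 4*x - 12) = (x - 2)^2*(x^2 + 5*x + 6) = (x - 2)^2*(x + 3)*(x + 2)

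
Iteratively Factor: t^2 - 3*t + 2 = (t - 2)*(t - 1)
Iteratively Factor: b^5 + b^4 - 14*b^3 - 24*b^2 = (b - 4)*(b^4 + 5*b^3 + 6*b^2) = (b - 4)*(b + 3)*(b^3 + 2*b^2) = b*(b - 4)*(b + 3)*(b^2 + 2*b) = b^2*(b - 4)*(b + 3)*(b + 2)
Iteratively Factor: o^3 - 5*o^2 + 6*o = (o)*(o^2 - 5*o + 6) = o*(o - 3)*(o - 2)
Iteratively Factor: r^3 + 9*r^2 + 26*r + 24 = (r + 4)*(r^2 + 5*r + 6) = (r + 2)*(r + 4)*(r + 3)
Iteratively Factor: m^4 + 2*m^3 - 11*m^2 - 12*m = (m)*(m^3 + 2*m^2 - 11*m - 12) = m*(m + 4)*(m^2 - 2*m - 3) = m*(m - 3)*(m + 4)*(m + 1)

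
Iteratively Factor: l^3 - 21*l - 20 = (l - 5)*(l^2 + 5*l + 4) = (l - 5)*(l + 1)*(l + 4)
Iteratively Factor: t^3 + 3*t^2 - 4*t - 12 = (t - 2)*(t^2 + 5*t + 6) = (t - 2)*(t + 2)*(t + 3)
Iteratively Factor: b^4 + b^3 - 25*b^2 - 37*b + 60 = (b + 3)*(b^3 - 2*b^2 - 19*b + 20) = (b + 3)*(b + 4)*(b^2 - 6*b + 5) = (b - 1)*(b + 3)*(b + 4)*(b - 5)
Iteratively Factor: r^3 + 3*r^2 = (r)*(r^2 + 3*r) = r*(r + 3)*(r)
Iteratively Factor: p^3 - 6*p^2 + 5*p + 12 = (p - 4)*(p^2 - 2*p - 3) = (p - 4)*(p - 3)*(p + 1)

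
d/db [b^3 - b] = 3*b^2 - 1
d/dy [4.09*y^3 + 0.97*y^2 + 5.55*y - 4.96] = 12.27*y^2 + 1.94*y + 5.55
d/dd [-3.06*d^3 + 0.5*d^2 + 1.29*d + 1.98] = -9.18*d^2 + 1.0*d + 1.29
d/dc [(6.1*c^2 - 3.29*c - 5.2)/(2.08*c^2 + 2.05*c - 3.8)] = (19.3482*c^2 - 24.728*c + 23.162)/(4.3264*c^4 + 8.528*c^3 - 11.6055*c^2 - 15.58*c + 14.44)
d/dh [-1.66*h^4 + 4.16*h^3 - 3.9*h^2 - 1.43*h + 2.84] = -6.64*h^3 + 12.48*h^2 - 7.8*h - 1.43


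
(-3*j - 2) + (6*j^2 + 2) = 6*j^2 - 3*j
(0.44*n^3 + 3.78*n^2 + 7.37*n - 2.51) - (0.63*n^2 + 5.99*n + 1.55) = 0.44*n^3 + 3.15*n^2 + 1.38*n - 4.06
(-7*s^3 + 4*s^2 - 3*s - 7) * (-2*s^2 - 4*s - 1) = 14*s^5 + 20*s^4 - 3*s^3 + 22*s^2 + 31*s + 7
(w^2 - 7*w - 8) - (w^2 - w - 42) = 34 - 6*w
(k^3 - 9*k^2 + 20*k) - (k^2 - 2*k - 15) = k^3 - 10*k^2 + 22*k + 15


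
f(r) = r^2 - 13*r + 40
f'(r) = 2*r - 13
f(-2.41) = 77.14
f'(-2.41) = -17.82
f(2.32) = 15.22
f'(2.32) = -8.36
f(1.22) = 25.63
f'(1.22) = -10.56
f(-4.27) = 113.74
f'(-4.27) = -21.54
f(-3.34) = 94.58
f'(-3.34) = -19.68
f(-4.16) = 111.39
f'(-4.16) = -21.32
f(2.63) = 12.73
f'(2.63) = -7.74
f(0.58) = 32.80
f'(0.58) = -11.84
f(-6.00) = 154.00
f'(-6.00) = -25.00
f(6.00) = -2.00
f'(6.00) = -1.00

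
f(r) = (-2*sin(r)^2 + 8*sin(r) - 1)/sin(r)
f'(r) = (-4*sin(r)*cos(r) + 8*cos(r))/sin(r) - (-2*sin(r)^2 + 8*sin(r) - 1)*cos(r)/sin(r)^2 = cos(r)*cos(2*r)/sin(r)^2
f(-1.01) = 10.87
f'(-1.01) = -0.32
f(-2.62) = 11.00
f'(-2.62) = -1.76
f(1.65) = 5.00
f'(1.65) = 0.08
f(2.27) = 5.16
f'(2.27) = 0.19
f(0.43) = 4.77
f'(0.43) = 3.41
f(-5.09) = 5.07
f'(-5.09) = -0.31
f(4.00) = 10.83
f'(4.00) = 0.17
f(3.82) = 10.85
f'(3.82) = -0.42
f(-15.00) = 10.84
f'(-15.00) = -0.28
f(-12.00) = 5.06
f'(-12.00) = 1.24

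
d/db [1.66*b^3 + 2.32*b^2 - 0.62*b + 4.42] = 4.98*b^2 + 4.64*b - 0.62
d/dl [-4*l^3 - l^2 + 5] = 2*l*(-6*l - 1)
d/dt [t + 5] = 1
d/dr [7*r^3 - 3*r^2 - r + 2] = 21*r^2 - 6*r - 1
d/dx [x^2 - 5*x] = 2*x - 5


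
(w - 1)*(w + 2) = w^2 + w - 2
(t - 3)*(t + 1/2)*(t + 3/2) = t^3 - t^2 - 21*t/4 - 9/4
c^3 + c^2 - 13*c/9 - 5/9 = (c - 1)*(c + 1/3)*(c + 5/3)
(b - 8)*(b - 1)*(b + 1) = b^3 - 8*b^2 - b + 8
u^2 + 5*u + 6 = (u + 2)*(u + 3)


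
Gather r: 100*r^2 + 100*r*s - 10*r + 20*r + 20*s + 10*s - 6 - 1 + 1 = 100*r^2 + r*(100*s + 10) + 30*s - 6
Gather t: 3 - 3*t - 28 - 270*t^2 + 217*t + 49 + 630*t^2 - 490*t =360*t^2 - 276*t + 24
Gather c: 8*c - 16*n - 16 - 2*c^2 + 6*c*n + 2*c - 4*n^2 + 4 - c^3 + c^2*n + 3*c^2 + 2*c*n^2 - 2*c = -c^3 + c^2*(n + 1) + c*(2*n^2 + 6*n + 8) - 4*n^2 - 16*n - 12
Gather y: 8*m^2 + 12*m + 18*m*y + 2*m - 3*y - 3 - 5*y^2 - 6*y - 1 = 8*m^2 + 14*m - 5*y^2 + y*(18*m - 9) - 4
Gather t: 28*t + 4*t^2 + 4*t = 4*t^2 + 32*t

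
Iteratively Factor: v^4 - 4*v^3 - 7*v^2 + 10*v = (v + 2)*(v^3 - 6*v^2 + 5*v) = (v - 5)*(v + 2)*(v^2 - v) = v*(v - 5)*(v + 2)*(v - 1)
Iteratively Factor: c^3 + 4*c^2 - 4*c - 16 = (c + 2)*(c^2 + 2*c - 8) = (c + 2)*(c + 4)*(c - 2)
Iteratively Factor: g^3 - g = (g)*(g^2 - 1) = g*(g + 1)*(g - 1)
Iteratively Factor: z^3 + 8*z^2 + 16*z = (z)*(z^2 + 8*z + 16) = z*(z + 4)*(z + 4)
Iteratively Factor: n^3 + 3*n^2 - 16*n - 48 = (n + 3)*(n^2 - 16) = (n - 4)*(n + 3)*(n + 4)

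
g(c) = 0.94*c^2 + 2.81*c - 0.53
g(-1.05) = -2.44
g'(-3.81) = -4.35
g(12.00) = 168.55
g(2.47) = 12.15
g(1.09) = 3.65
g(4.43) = 30.37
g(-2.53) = -1.62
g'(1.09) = 4.86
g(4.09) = 26.69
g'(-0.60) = 1.68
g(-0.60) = -1.88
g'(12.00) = 25.37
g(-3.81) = 2.41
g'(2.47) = 7.45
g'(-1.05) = 0.84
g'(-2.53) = -1.95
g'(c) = 1.88*c + 2.81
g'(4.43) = 11.14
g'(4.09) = 10.50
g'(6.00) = 14.09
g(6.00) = 50.17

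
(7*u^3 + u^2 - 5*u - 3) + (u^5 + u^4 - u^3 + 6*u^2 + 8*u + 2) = u^5 + u^4 + 6*u^3 + 7*u^2 + 3*u - 1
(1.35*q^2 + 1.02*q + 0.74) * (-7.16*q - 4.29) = -9.666*q^3 - 13.0947*q^2 - 9.6742*q - 3.1746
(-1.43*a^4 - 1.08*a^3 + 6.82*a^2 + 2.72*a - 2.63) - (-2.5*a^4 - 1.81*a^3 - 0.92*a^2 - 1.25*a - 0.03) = 1.07*a^4 + 0.73*a^3 + 7.74*a^2 + 3.97*a - 2.6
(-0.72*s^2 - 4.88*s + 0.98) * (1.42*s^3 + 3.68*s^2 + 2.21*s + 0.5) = -1.0224*s^5 - 9.5792*s^4 - 18.158*s^3 - 7.5384*s^2 - 0.2742*s + 0.49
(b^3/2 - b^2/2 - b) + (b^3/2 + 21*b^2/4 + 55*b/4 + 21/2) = b^3 + 19*b^2/4 + 51*b/4 + 21/2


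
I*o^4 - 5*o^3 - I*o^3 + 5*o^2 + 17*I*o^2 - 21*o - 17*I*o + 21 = (o - 3*I)*(o + I)*(o + 7*I)*(I*o - I)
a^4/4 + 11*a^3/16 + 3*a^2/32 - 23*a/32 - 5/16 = (a/2 + 1/4)*(a/2 + 1)*(a - 1)*(a + 5/4)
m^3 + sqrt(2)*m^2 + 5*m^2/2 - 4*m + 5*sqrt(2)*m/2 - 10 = (m + 5/2)*(m - sqrt(2))*(m + 2*sqrt(2))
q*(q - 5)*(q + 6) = q^3 + q^2 - 30*q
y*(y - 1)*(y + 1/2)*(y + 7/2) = y^4 + 3*y^3 - 9*y^2/4 - 7*y/4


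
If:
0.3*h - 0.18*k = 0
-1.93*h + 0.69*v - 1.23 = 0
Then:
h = 0.357512953367876*v - 0.637305699481865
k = 0.595854922279793*v - 1.06217616580311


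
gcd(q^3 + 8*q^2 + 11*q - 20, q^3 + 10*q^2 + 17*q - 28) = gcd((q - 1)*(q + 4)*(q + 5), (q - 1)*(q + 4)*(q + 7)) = q^2 + 3*q - 4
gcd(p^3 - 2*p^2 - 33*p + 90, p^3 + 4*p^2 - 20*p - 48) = p + 6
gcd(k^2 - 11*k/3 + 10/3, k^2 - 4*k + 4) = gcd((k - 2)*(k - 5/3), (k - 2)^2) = k - 2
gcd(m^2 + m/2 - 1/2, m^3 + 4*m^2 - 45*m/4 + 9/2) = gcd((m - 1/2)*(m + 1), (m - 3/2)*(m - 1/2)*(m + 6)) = m - 1/2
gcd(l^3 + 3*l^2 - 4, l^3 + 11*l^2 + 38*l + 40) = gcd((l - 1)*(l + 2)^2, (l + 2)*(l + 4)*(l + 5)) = l + 2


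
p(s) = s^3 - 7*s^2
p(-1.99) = -35.60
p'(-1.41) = 25.70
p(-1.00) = -8.00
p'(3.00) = -15.00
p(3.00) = -36.00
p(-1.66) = -23.86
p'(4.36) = -4.01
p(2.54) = -28.77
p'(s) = 3*s^2 - 14*s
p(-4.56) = -240.37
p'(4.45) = -2.89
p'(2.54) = -16.21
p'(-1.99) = 39.74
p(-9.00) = -1296.00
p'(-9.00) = 369.00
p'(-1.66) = 31.51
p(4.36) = -50.19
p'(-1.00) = 17.00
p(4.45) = -50.50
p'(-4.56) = 126.22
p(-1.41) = -16.72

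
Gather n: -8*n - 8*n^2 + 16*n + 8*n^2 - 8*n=0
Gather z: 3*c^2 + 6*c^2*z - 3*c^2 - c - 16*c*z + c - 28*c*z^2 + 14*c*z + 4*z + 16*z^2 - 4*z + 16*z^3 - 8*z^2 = 16*z^3 + z^2*(8 - 28*c) + z*(6*c^2 - 2*c)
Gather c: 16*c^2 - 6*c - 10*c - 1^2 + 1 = 16*c^2 - 16*c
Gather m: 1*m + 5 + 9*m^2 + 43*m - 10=9*m^2 + 44*m - 5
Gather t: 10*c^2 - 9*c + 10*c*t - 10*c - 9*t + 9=10*c^2 - 19*c + t*(10*c - 9) + 9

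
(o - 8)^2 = o^2 - 16*o + 64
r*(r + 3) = r^2 + 3*r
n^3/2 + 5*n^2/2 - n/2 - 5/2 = (n/2 + 1/2)*(n - 1)*(n + 5)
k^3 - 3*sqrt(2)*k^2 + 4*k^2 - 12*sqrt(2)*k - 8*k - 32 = (k + 4)*(k - 4*sqrt(2))*(k + sqrt(2))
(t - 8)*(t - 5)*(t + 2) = t^3 - 11*t^2 + 14*t + 80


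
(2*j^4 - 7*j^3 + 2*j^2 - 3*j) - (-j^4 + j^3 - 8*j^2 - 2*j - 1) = 3*j^4 - 8*j^3 + 10*j^2 - j + 1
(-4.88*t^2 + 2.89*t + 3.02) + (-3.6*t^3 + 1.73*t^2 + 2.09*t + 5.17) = -3.6*t^3 - 3.15*t^2 + 4.98*t + 8.19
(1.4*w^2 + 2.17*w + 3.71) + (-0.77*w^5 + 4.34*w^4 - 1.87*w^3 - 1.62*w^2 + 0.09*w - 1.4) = -0.77*w^5 + 4.34*w^4 - 1.87*w^3 - 0.22*w^2 + 2.26*w + 2.31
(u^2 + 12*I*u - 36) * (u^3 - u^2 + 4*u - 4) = u^5 - u^4 + 12*I*u^4 - 32*u^3 - 12*I*u^3 + 32*u^2 + 48*I*u^2 - 144*u - 48*I*u + 144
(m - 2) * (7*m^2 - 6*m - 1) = 7*m^3 - 20*m^2 + 11*m + 2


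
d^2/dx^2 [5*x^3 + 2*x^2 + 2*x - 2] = 30*x + 4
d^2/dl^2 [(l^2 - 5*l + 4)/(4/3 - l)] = 48/(27*l^3 - 108*l^2 + 144*l - 64)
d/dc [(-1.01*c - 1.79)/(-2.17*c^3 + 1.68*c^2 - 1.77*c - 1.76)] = (-4.3834*c^3 - 9.9561*c^2 + 6.0144*c - 1.3907)/(4.7089*c^6 - 7.2912*c^5 + 10.5042*c^4 + 1.6912*c^3 - 2.7807*c^2 + 6.2304*c + 3.0976)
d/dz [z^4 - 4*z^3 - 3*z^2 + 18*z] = 4*z^3 - 12*z^2 - 6*z + 18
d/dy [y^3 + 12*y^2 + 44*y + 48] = 3*y^2 + 24*y + 44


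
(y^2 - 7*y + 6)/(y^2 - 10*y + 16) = (y^2 - 7*y + 6)/(y^2 - 10*y + 16)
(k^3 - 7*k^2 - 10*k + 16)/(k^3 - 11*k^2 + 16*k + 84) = (k^2 - 9*k + 8)/(k^2 - 13*k + 42)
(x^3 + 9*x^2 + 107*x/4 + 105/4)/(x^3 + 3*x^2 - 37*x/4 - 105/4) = (x + 3)/(x - 3)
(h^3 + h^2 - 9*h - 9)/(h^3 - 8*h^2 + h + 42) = (h^2 + 4*h + 3)/(h^2 - 5*h - 14)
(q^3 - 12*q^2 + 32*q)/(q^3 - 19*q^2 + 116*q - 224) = q/(q - 7)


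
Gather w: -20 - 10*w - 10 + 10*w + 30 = 0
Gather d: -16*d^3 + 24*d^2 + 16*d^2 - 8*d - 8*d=-16*d^3 + 40*d^2 - 16*d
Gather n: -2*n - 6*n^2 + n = -6*n^2 - n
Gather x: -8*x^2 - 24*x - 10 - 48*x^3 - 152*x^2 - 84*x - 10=-48*x^3 - 160*x^2 - 108*x - 20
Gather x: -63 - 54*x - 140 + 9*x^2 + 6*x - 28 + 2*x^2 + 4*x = 11*x^2 - 44*x - 231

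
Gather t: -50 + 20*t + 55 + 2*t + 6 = 22*t + 11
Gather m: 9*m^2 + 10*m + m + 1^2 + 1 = 9*m^2 + 11*m + 2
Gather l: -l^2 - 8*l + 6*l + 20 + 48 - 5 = -l^2 - 2*l + 63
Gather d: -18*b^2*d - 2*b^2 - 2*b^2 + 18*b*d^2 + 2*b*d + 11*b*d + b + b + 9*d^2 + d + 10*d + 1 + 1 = -4*b^2 + 2*b + d^2*(18*b + 9) + d*(-18*b^2 + 13*b + 11) + 2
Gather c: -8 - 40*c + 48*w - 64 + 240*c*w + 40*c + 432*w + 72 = 240*c*w + 480*w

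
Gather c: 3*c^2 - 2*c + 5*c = 3*c^2 + 3*c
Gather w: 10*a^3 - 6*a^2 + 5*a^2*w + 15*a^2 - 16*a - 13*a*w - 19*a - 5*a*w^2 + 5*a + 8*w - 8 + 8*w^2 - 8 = 10*a^3 + 9*a^2 - 30*a + w^2*(8 - 5*a) + w*(5*a^2 - 13*a + 8) - 16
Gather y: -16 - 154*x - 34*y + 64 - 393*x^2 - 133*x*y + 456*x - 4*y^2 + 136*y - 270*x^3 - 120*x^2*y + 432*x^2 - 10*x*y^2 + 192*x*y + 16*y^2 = -270*x^3 + 39*x^2 + 302*x + y^2*(12 - 10*x) + y*(-120*x^2 + 59*x + 102) + 48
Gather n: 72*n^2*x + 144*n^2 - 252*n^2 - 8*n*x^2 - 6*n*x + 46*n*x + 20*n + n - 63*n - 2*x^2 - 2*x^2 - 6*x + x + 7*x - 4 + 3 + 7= n^2*(72*x - 108) + n*(-8*x^2 + 40*x - 42) - 4*x^2 + 2*x + 6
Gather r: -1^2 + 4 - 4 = -1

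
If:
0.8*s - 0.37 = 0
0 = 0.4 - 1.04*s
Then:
No Solution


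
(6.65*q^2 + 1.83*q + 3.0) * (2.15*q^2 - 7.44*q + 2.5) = 14.2975*q^4 - 45.5415*q^3 + 9.4598*q^2 - 17.745*q + 7.5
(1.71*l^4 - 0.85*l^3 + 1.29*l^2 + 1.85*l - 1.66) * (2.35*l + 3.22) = 4.0185*l^5 + 3.5087*l^4 + 0.2945*l^3 + 8.5013*l^2 + 2.056*l - 5.3452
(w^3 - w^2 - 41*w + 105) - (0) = w^3 - w^2 - 41*w + 105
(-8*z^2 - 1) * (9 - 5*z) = 40*z^3 - 72*z^2 + 5*z - 9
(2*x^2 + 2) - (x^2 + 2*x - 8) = x^2 - 2*x + 10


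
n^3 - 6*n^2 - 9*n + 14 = (n - 7)*(n - 1)*(n + 2)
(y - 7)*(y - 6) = y^2 - 13*y + 42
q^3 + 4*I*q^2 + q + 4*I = (q - I)*(q + I)*(q + 4*I)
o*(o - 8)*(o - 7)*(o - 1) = o^4 - 16*o^3 + 71*o^2 - 56*o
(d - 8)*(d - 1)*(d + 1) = d^3 - 8*d^2 - d + 8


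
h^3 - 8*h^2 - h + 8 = (h - 8)*(h - 1)*(h + 1)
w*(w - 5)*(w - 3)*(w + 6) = w^4 - 2*w^3 - 33*w^2 + 90*w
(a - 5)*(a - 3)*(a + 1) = a^3 - 7*a^2 + 7*a + 15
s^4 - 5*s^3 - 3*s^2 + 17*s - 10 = (s - 5)*(s - 1)^2*(s + 2)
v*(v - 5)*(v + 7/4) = v^3 - 13*v^2/4 - 35*v/4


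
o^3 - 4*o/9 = o*(o - 2/3)*(o + 2/3)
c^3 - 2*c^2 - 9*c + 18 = (c - 3)*(c - 2)*(c + 3)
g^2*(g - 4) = g^3 - 4*g^2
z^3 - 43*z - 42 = (z - 7)*(z + 1)*(z + 6)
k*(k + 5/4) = k^2 + 5*k/4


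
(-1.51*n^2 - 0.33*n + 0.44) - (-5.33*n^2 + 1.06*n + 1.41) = 3.82*n^2 - 1.39*n - 0.97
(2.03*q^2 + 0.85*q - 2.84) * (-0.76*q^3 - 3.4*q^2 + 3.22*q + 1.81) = -1.5428*q^5 - 7.548*q^4 + 5.805*q^3 + 16.0673*q^2 - 7.6063*q - 5.1404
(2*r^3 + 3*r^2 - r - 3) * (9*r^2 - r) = 18*r^5 + 25*r^4 - 12*r^3 - 26*r^2 + 3*r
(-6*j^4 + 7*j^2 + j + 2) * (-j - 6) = 6*j^5 + 36*j^4 - 7*j^3 - 43*j^2 - 8*j - 12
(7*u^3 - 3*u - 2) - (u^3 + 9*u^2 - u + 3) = 6*u^3 - 9*u^2 - 2*u - 5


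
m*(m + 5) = m^2 + 5*m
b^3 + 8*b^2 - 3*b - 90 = (b - 3)*(b + 5)*(b + 6)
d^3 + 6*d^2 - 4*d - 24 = (d - 2)*(d + 2)*(d + 6)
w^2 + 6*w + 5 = (w + 1)*(w + 5)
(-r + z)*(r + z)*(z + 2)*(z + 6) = -r^2*z^2 - 8*r^2*z - 12*r^2 + z^4 + 8*z^3 + 12*z^2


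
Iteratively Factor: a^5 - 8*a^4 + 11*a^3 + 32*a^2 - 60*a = (a - 5)*(a^4 - 3*a^3 - 4*a^2 + 12*a) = (a - 5)*(a - 2)*(a^3 - a^2 - 6*a) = (a - 5)*(a - 2)*(a + 2)*(a^2 - 3*a) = a*(a - 5)*(a - 2)*(a + 2)*(a - 3)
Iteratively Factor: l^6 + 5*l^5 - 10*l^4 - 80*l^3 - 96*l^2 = (l)*(l^5 + 5*l^4 - 10*l^3 - 80*l^2 - 96*l) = l*(l + 3)*(l^4 + 2*l^3 - 16*l^2 - 32*l) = l*(l - 4)*(l + 3)*(l^3 + 6*l^2 + 8*l) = l*(l - 4)*(l + 3)*(l + 4)*(l^2 + 2*l) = l^2*(l - 4)*(l + 3)*(l + 4)*(l + 2)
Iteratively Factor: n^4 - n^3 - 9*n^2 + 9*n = (n - 3)*(n^3 + 2*n^2 - 3*n) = n*(n - 3)*(n^2 + 2*n - 3) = n*(n - 3)*(n + 3)*(n - 1)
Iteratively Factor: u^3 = (u)*(u^2) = u^2*(u)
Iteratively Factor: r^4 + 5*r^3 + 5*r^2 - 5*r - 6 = (r + 1)*(r^3 + 4*r^2 + r - 6) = (r + 1)*(r + 3)*(r^2 + r - 2) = (r + 1)*(r + 2)*(r + 3)*(r - 1)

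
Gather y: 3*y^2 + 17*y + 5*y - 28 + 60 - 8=3*y^2 + 22*y + 24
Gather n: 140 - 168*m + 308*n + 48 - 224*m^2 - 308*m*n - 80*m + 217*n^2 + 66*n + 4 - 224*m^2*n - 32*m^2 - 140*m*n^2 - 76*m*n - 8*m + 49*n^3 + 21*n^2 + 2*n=-256*m^2 - 256*m + 49*n^3 + n^2*(238 - 140*m) + n*(-224*m^2 - 384*m + 376) + 192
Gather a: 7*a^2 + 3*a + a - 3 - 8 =7*a^2 + 4*a - 11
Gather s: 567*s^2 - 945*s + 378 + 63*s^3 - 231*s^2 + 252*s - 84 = 63*s^3 + 336*s^2 - 693*s + 294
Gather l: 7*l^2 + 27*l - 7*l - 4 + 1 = 7*l^2 + 20*l - 3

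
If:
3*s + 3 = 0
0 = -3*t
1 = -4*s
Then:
No Solution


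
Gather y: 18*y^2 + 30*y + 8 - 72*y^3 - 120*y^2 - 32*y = -72*y^3 - 102*y^2 - 2*y + 8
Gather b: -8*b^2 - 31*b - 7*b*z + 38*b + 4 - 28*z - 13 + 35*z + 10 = -8*b^2 + b*(7 - 7*z) + 7*z + 1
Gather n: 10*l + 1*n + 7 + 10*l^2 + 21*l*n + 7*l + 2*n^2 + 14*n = 10*l^2 + 17*l + 2*n^2 + n*(21*l + 15) + 7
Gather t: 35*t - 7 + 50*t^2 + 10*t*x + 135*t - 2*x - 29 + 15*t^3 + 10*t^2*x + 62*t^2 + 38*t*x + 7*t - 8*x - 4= 15*t^3 + t^2*(10*x + 112) + t*(48*x + 177) - 10*x - 40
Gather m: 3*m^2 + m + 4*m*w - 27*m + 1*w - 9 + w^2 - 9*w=3*m^2 + m*(4*w - 26) + w^2 - 8*w - 9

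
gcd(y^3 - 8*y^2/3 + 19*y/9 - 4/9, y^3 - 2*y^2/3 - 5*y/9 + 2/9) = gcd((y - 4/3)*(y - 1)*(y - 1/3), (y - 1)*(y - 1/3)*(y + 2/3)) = y^2 - 4*y/3 + 1/3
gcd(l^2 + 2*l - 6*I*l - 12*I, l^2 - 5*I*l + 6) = l - 6*I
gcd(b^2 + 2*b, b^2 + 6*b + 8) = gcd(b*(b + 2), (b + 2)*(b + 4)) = b + 2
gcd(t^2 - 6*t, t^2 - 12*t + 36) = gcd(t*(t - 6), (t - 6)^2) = t - 6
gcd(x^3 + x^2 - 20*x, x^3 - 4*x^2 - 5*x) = x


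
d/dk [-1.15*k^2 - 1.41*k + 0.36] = -2.3*k - 1.41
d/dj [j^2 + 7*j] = 2*j + 7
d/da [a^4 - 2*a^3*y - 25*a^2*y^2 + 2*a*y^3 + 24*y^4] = 4*a^3 - 6*a^2*y - 50*a*y^2 + 2*y^3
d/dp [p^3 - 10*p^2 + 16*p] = 3*p^2 - 20*p + 16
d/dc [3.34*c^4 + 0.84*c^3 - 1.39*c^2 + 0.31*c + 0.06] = 13.36*c^3 + 2.52*c^2 - 2.78*c + 0.31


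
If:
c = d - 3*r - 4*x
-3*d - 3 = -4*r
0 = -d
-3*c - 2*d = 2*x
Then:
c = 9/20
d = 0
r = 3/4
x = -27/40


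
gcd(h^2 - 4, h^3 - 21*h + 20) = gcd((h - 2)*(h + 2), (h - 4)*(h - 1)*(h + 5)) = 1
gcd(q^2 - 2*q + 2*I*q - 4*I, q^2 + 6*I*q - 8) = q + 2*I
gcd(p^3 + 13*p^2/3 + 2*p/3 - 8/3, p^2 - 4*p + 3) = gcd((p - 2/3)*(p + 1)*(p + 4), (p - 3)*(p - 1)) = 1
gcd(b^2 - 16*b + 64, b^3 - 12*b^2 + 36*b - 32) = b - 8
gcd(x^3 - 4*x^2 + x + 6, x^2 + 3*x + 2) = x + 1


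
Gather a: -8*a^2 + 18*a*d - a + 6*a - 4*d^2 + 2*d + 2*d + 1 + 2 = -8*a^2 + a*(18*d + 5) - 4*d^2 + 4*d + 3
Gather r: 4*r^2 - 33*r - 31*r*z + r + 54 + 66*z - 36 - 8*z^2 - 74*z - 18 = 4*r^2 + r*(-31*z - 32) - 8*z^2 - 8*z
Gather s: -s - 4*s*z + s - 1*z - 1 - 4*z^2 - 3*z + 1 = -4*s*z - 4*z^2 - 4*z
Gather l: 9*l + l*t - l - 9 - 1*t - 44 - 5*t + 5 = l*(t + 8) - 6*t - 48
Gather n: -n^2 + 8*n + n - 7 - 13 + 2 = -n^2 + 9*n - 18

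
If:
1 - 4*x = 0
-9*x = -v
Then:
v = 9/4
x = 1/4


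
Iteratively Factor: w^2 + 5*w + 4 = (w + 4)*(w + 1)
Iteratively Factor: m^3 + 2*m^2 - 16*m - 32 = (m - 4)*(m^2 + 6*m + 8) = (m - 4)*(m + 4)*(m + 2)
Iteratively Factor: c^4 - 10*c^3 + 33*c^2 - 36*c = (c - 4)*(c^3 - 6*c^2 + 9*c) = c*(c - 4)*(c^2 - 6*c + 9) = c*(c - 4)*(c - 3)*(c - 3)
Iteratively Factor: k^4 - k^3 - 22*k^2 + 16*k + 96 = (k + 2)*(k^3 - 3*k^2 - 16*k + 48) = (k - 4)*(k + 2)*(k^2 + k - 12) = (k - 4)*(k + 2)*(k + 4)*(k - 3)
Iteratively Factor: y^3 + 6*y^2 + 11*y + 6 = (y + 1)*(y^2 + 5*y + 6) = (y + 1)*(y + 3)*(y + 2)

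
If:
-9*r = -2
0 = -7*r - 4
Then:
No Solution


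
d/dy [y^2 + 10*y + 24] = 2*y + 10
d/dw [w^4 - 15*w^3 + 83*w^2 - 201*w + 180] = 4*w^3 - 45*w^2 + 166*w - 201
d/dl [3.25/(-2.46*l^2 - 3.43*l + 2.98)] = (15.99*l + 11.1475)/(2.46*l^2 + 3.43*l - 2.98)^2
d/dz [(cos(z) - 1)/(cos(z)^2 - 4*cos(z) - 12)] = (cos(z)^2 - 2*cos(z) + 16)*sin(z)/(sin(z)^2 + 4*cos(z) + 11)^2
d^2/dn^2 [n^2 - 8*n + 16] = 2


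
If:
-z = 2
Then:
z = -2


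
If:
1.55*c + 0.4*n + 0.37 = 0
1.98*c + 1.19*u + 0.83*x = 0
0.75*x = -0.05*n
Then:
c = 3.87096774193548*x - 0.238709677419355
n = -15.0*x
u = 0.397180807806994 - 7.13824884792627*x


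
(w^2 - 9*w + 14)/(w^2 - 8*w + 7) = (w - 2)/(w - 1)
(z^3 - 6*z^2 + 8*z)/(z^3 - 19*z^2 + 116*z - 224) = z*(z - 2)/(z^2 - 15*z + 56)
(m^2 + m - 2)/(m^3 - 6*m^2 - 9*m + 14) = 1/(m - 7)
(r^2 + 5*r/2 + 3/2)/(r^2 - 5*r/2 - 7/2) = (2*r + 3)/(2*r - 7)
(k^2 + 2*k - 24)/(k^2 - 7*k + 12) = (k + 6)/(k - 3)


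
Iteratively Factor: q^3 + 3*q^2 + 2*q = (q + 2)*(q^2 + q) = (q + 1)*(q + 2)*(q)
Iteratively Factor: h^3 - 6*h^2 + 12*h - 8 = (h - 2)*(h^2 - 4*h + 4) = (h - 2)^2*(h - 2)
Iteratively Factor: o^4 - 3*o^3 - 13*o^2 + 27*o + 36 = (o - 4)*(o^3 + o^2 - 9*o - 9) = (o - 4)*(o - 3)*(o^2 + 4*o + 3) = (o - 4)*(o - 3)*(o + 1)*(o + 3)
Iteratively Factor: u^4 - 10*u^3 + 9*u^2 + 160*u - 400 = (u - 5)*(u^3 - 5*u^2 - 16*u + 80) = (u - 5)^2*(u^2 - 16) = (u - 5)^2*(u + 4)*(u - 4)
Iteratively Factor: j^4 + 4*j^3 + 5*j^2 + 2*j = (j + 1)*(j^3 + 3*j^2 + 2*j) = (j + 1)*(j + 2)*(j^2 + j) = j*(j + 1)*(j + 2)*(j + 1)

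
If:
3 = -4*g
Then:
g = -3/4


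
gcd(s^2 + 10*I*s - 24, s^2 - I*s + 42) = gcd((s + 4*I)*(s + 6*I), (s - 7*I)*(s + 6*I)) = s + 6*I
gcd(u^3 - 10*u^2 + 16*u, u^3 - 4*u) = u^2 - 2*u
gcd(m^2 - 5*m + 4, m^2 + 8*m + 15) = 1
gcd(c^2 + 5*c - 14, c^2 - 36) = 1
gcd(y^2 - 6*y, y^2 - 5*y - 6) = y - 6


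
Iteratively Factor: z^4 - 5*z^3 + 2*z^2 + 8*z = (z - 4)*(z^3 - z^2 - 2*z) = z*(z - 4)*(z^2 - z - 2) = z*(z - 4)*(z - 2)*(z + 1)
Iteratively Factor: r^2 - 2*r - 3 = (r - 3)*(r + 1)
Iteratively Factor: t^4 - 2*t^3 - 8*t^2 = (t + 2)*(t^3 - 4*t^2) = t*(t + 2)*(t^2 - 4*t) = t*(t - 4)*(t + 2)*(t)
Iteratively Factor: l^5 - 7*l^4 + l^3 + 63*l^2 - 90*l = (l - 2)*(l^4 - 5*l^3 - 9*l^2 + 45*l) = (l - 2)*(l + 3)*(l^3 - 8*l^2 + 15*l) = l*(l - 2)*(l + 3)*(l^2 - 8*l + 15) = l*(l - 3)*(l - 2)*(l + 3)*(l - 5)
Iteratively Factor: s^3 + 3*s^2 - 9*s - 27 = (s + 3)*(s^2 - 9) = (s - 3)*(s + 3)*(s + 3)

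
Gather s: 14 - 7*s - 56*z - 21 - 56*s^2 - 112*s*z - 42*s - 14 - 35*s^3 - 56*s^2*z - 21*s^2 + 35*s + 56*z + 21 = -35*s^3 + s^2*(-56*z - 77) + s*(-112*z - 14)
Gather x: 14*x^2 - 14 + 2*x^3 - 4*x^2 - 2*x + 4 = 2*x^3 + 10*x^2 - 2*x - 10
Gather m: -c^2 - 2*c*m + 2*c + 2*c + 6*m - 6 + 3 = -c^2 + 4*c + m*(6 - 2*c) - 3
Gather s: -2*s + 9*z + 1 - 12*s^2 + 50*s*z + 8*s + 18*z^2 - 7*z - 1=-12*s^2 + s*(50*z + 6) + 18*z^2 + 2*z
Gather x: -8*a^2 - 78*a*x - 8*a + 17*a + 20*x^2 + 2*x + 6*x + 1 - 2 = -8*a^2 + 9*a + 20*x^2 + x*(8 - 78*a) - 1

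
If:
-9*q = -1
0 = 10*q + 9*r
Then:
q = 1/9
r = -10/81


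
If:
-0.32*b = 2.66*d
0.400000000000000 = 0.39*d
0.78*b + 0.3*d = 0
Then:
No Solution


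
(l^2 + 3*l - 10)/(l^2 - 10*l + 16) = (l + 5)/(l - 8)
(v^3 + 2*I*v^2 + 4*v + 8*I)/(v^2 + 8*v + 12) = (v^3 + 2*I*v^2 + 4*v + 8*I)/(v^2 + 8*v + 12)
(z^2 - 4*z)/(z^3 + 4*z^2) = (z - 4)/(z*(z + 4))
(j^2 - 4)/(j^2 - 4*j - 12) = (j - 2)/(j - 6)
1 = 1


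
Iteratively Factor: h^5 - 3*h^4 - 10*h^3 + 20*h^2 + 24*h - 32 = (h + 2)*(h^4 - 5*h^3 + 20*h - 16) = (h - 2)*(h + 2)*(h^3 - 3*h^2 - 6*h + 8) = (h - 2)*(h + 2)^2*(h^2 - 5*h + 4) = (h - 2)*(h - 1)*(h + 2)^2*(h - 4)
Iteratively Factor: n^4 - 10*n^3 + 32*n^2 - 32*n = (n - 4)*(n^3 - 6*n^2 + 8*n) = n*(n - 4)*(n^2 - 6*n + 8) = n*(n - 4)^2*(n - 2)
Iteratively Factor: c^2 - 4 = (c + 2)*(c - 2)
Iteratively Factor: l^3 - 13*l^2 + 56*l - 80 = (l - 5)*(l^2 - 8*l + 16) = (l - 5)*(l - 4)*(l - 4)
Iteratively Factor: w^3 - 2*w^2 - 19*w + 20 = (w - 5)*(w^2 + 3*w - 4) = (w - 5)*(w + 4)*(w - 1)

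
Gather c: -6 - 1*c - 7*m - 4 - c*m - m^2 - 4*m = c*(-m - 1) - m^2 - 11*m - 10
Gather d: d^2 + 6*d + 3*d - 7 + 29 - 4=d^2 + 9*d + 18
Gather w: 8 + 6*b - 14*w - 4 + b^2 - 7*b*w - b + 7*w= b^2 + 5*b + w*(-7*b - 7) + 4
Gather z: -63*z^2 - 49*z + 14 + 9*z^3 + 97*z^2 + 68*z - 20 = 9*z^3 + 34*z^2 + 19*z - 6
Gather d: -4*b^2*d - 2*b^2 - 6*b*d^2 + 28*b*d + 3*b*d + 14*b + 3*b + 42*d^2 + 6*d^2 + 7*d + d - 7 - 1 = -2*b^2 + 17*b + d^2*(48 - 6*b) + d*(-4*b^2 + 31*b + 8) - 8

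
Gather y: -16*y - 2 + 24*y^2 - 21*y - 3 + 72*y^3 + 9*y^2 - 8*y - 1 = 72*y^3 + 33*y^2 - 45*y - 6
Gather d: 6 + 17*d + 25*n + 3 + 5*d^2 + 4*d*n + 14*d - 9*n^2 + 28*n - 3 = 5*d^2 + d*(4*n + 31) - 9*n^2 + 53*n + 6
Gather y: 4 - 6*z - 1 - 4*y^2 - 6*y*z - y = -4*y^2 + y*(-6*z - 1) - 6*z + 3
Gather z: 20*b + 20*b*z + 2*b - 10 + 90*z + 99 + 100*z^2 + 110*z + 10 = 22*b + 100*z^2 + z*(20*b + 200) + 99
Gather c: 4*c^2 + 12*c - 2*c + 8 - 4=4*c^2 + 10*c + 4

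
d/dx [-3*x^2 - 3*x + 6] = -6*x - 3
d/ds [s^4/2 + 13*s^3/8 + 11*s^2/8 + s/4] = 2*s^3 + 39*s^2/8 + 11*s/4 + 1/4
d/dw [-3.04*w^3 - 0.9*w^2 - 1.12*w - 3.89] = -9.12*w^2 - 1.8*w - 1.12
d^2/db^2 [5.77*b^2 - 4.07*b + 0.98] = 11.5400000000000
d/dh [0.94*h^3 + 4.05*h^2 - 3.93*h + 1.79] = 2.82*h^2 + 8.1*h - 3.93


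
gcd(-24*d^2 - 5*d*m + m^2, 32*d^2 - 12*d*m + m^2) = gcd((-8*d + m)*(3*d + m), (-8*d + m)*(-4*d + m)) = 8*d - m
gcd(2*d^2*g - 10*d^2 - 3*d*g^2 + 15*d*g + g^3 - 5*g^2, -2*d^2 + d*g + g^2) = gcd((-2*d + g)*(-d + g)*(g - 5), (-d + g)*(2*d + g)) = d - g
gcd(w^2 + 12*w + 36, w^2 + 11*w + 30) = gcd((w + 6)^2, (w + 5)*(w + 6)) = w + 6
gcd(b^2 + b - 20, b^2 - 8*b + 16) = b - 4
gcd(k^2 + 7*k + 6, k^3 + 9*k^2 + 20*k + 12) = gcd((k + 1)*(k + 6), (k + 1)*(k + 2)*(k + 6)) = k^2 + 7*k + 6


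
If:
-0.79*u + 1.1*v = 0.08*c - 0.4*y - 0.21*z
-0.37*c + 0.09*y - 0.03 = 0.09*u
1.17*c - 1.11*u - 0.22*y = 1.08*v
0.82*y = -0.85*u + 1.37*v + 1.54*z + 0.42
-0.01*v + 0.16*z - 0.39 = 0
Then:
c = 0.40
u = 0.74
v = -0.89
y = 2.74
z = 2.38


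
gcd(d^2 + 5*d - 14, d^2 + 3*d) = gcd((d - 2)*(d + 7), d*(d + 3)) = 1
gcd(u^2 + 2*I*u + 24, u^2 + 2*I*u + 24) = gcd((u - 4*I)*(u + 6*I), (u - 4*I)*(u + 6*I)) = u^2 + 2*I*u + 24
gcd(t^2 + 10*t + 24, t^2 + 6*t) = t + 6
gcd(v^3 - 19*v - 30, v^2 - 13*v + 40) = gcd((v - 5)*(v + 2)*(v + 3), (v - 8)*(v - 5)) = v - 5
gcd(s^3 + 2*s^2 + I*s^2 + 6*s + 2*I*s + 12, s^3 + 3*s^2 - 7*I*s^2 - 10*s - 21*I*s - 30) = s - 2*I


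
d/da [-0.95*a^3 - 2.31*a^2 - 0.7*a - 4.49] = -2.85*a^2 - 4.62*a - 0.7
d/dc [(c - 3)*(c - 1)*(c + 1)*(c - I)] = 4*c^3 + c^2*(-9 - 3*I) + c*(-2 + 6*I) + 3 + I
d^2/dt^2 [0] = 0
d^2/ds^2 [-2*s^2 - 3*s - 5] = -4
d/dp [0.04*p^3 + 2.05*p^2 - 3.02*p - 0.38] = 0.12*p^2 + 4.1*p - 3.02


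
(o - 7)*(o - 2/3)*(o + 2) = o^3 - 17*o^2/3 - 32*o/3 + 28/3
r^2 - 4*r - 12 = (r - 6)*(r + 2)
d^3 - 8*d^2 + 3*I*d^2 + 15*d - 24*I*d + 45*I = (d - 5)*(d - 3)*(d + 3*I)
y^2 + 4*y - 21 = (y - 3)*(y + 7)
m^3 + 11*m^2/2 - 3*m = m*(m - 1/2)*(m + 6)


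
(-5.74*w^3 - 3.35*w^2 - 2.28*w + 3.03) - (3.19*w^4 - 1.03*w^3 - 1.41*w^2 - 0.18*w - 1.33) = -3.19*w^4 - 4.71*w^3 - 1.94*w^2 - 2.1*w + 4.36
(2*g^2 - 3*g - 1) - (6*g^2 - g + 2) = -4*g^2 - 2*g - 3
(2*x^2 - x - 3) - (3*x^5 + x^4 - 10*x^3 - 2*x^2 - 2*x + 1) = -3*x^5 - x^4 + 10*x^3 + 4*x^2 + x - 4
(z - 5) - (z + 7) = -12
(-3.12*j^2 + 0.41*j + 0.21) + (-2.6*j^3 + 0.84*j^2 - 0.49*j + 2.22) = -2.6*j^3 - 2.28*j^2 - 0.08*j + 2.43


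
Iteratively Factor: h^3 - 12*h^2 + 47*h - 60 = (h - 4)*(h^2 - 8*h + 15) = (h - 5)*(h - 4)*(h - 3)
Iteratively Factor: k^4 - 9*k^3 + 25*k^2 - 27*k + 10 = (k - 5)*(k^3 - 4*k^2 + 5*k - 2) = (k - 5)*(k - 1)*(k^2 - 3*k + 2) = (k - 5)*(k - 2)*(k - 1)*(k - 1)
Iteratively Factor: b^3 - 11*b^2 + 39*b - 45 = (b - 3)*(b^2 - 8*b + 15) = (b - 3)^2*(b - 5)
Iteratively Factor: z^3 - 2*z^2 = (z)*(z^2 - 2*z) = z*(z - 2)*(z)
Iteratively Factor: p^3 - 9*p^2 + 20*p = (p - 4)*(p^2 - 5*p) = p*(p - 4)*(p - 5)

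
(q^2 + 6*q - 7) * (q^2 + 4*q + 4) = q^4 + 10*q^3 + 21*q^2 - 4*q - 28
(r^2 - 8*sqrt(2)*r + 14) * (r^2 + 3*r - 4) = r^4 - 8*sqrt(2)*r^3 + 3*r^3 - 24*sqrt(2)*r^2 + 10*r^2 + 42*r + 32*sqrt(2)*r - 56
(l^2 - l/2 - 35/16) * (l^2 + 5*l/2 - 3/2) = l^4 + 2*l^3 - 79*l^2/16 - 151*l/32 + 105/32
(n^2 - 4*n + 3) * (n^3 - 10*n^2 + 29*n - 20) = n^5 - 14*n^4 + 72*n^3 - 166*n^2 + 167*n - 60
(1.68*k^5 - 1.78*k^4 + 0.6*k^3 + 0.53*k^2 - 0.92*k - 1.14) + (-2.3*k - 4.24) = 1.68*k^5 - 1.78*k^4 + 0.6*k^3 + 0.53*k^2 - 3.22*k - 5.38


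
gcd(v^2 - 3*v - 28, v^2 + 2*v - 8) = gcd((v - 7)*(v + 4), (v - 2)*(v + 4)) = v + 4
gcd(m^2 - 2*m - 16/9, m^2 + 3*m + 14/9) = m + 2/3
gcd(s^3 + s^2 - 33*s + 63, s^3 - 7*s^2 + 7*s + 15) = s - 3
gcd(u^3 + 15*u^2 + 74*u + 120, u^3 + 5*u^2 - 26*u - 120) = u^2 + 10*u + 24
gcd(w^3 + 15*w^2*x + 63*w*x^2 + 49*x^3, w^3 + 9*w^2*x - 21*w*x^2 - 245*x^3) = w^2 + 14*w*x + 49*x^2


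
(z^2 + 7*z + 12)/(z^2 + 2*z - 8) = (z + 3)/(z - 2)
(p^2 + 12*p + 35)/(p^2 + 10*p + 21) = (p + 5)/(p + 3)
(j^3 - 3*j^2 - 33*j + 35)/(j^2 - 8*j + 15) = (j^3 - 3*j^2 - 33*j + 35)/(j^2 - 8*j + 15)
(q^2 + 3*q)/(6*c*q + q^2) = (q + 3)/(6*c + q)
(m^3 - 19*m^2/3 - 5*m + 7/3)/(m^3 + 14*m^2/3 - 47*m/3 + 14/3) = (m^2 - 6*m - 7)/(m^2 + 5*m - 14)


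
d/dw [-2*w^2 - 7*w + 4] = -4*w - 7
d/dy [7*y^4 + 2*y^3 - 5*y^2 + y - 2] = 28*y^3 + 6*y^2 - 10*y + 1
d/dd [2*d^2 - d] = 4*d - 1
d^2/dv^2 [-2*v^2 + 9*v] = -4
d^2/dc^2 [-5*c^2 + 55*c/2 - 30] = -10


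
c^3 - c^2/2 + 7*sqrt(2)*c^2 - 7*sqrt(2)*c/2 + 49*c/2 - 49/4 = (c - 1/2)*(c + 7*sqrt(2)/2)^2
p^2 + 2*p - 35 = (p - 5)*(p + 7)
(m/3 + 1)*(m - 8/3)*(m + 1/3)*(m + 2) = m^4/3 + 8*m^3/9 - 59*m^2/27 - 166*m/27 - 16/9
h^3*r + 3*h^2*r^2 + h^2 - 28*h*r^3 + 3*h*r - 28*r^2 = (h - 4*r)*(h + 7*r)*(h*r + 1)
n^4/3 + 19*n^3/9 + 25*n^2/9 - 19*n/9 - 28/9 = (n/3 + 1/3)*(n - 1)*(n + 7/3)*(n + 4)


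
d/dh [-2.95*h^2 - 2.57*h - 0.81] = -5.9*h - 2.57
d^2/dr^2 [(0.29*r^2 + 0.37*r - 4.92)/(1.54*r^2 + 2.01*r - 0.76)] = (-0.0403480000000016*r^3 - 67.973136*r^2 - 88.77792*r - 49.805888)/(3.652264*r^6 + 14.300748*r^5 + 13.258014*r^4 - 5.994423*r^3 - 6.542916*r^2 + 3.482928*r - 0.438976)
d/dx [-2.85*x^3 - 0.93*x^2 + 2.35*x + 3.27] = -8.55*x^2 - 1.86*x + 2.35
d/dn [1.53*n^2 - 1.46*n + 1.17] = 3.06*n - 1.46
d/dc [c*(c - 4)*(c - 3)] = 3*c^2 - 14*c + 12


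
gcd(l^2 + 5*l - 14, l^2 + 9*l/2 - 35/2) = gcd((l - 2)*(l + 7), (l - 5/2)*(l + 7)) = l + 7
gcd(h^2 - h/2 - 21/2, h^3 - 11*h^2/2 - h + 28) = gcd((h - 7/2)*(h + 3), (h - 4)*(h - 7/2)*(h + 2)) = h - 7/2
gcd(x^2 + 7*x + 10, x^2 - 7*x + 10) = 1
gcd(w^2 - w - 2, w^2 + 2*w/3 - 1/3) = w + 1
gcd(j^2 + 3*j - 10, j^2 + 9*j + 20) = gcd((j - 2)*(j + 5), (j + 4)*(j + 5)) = j + 5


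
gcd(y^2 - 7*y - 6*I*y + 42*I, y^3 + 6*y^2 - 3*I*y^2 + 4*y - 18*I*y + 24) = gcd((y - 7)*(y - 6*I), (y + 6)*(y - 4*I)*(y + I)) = 1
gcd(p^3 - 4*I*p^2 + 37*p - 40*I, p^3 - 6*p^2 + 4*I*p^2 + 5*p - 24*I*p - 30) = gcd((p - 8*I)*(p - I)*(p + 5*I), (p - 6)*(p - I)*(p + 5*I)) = p^2 + 4*I*p + 5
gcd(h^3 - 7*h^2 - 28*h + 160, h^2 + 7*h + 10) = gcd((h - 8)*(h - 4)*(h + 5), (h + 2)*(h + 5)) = h + 5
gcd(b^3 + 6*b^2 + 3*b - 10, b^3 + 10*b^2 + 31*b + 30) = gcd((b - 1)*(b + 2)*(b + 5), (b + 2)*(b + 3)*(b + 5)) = b^2 + 7*b + 10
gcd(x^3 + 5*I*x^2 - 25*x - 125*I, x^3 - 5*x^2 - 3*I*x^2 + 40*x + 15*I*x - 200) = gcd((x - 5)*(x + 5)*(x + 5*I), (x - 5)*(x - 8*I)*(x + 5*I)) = x^2 + x*(-5 + 5*I) - 25*I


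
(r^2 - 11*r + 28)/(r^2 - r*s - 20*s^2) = (-r^2 + 11*r - 28)/(-r^2 + r*s + 20*s^2)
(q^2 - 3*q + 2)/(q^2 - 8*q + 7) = (q - 2)/(q - 7)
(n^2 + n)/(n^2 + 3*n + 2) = n/(n + 2)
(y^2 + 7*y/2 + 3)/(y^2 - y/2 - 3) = (y + 2)/(y - 2)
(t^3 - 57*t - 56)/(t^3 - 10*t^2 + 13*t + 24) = (t + 7)/(t - 3)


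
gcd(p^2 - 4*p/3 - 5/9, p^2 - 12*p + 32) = 1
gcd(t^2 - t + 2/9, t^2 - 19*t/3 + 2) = t - 1/3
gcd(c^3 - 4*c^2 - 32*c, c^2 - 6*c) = c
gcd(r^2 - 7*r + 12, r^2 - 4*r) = r - 4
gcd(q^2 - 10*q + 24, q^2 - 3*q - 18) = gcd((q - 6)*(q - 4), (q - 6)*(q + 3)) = q - 6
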